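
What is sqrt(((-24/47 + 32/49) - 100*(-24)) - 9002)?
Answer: 3*I*sqrt(79399074)/329 ≈ 81.252*I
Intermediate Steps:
sqrt(((-24/47 + 32/49) - 100*(-24)) - 9002) = sqrt(((-24*1/47 + 32*(1/49)) + 2400) - 9002) = sqrt(((-24/47 + 32/49) + 2400) - 9002) = sqrt((328/2303 + 2400) - 9002) = sqrt(5527528/2303 - 9002) = sqrt(-15204078/2303) = 3*I*sqrt(79399074)/329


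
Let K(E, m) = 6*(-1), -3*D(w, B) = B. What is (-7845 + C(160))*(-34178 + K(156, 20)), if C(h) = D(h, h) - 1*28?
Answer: 812861336/3 ≈ 2.7095e+8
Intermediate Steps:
D(w, B) = -B/3
K(E, m) = -6
C(h) = -28 - h/3 (C(h) = -h/3 - 1*28 = -h/3 - 28 = -28 - h/3)
(-7845 + C(160))*(-34178 + K(156, 20)) = (-7845 + (-28 - ⅓*160))*(-34178 - 6) = (-7845 + (-28 - 160/3))*(-34184) = (-7845 - 244/3)*(-34184) = -23779/3*(-34184) = 812861336/3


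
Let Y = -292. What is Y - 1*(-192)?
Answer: -100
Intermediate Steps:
Y - 1*(-192) = -292 - 1*(-192) = -292 + 192 = -100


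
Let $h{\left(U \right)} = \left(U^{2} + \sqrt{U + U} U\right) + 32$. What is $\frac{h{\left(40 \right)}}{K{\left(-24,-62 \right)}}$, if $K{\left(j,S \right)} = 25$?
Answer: $\frac{1632}{25} + \frac{32 \sqrt{5}}{5} \approx 79.591$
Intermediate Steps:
$h{\left(U \right)} = 32 + U^{2} + \sqrt{2} U^{\frac{3}{2}}$ ($h{\left(U \right)} = \left(U^{2} + \sqrt{2 U} U\right) + 32 = \left(U^{2} + \sqrt{2} \sqrt{U} U\right) + 32 = \left(U^{2} + \sqrt{2} U^{\frac{3}{2}}\right) + 32 = 32 + U^{2} + \sqrt{2} U^{\frac{3}{2}}$)
$\frac{h{\left(40 \right)}}{K{\left(-24,-62 \right)}} = \frac{32 + 40^{2} + \sqrt{2} \cdot 40^{\frac{3}{2}}}{25} = \left(32 + 1600 + \sqrt{2} \cdot 80 \sqrt{10}\right) \frac{1}{25} = \left(32 + 1600 + 160 \sqrt{5}\right) \frac{1}{25} = \left(1632 + 160 \sqrt{5}\right) \frac{1}{25} = \frac{1632}{25} + \frac{32 \sqrt{5}}{5}$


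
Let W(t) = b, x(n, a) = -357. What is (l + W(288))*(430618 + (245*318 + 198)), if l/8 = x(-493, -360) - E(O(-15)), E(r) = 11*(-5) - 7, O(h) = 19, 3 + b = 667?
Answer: -862799296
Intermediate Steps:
b = 664 (b = -3 + 667 = 664)
W(t) = 664
E(r) = -62 (E(r) = -55 - 7 = -62)
l = -2360 (l = 8*(-357 - 1*(-62)) = 8*(-357 + 62) = 8*(-295) = -2360)
(l + W(288))*(430618 + (245*318 + 198)) = (-2360 + 664)*(430618 + (245*318 + 198)) = -1696*(430618 + (77910 + 198)) = -1696*(430618 + 78108) = -1696*508726 = -862799296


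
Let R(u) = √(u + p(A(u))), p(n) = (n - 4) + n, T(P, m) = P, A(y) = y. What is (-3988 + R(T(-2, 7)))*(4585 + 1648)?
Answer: -24857204 + 6233*I*√10 ≈ -2.4857e+7 + 19710.0*I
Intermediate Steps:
p(n) = -4 + 2*n (p(n) = (-4 + n) + n = -4 + 2*n)
R(u) = √(-4 + 3*u) (R(u) = √(u + (-4 + 2*u)) = √(-4 + 3*u))
(-3988 + R(T(-2, 7)))*(4585 + 1648) = (-3988 + √(-4 + 3*(-2)))*(4585 + 1648) = (-3988 + √(-4 - 6))*6233 = (-3988 + √(-10))*6233 = (-3988 + I*√10)*6233 = -24857204 + 6233*I*√10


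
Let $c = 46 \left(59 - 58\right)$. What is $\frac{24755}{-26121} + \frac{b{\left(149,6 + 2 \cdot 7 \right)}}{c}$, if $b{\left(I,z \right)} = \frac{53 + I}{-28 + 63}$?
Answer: $- \frac{17289554}{21027405} \approx -0.82224$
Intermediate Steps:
$b{\left(I,z \right)} = \frac{53}{35} + \frac{I}{35}$ ($b{\left(I,z \right)} = \frac{53 + I}{35} = \left(53 + I\right) \frac{1}{35} = \frac{53}{35} + \frac{I}{35}$)
$c = 46$ ($c = 46 \cdot 1 = 46$)
$\frac{24755}{-26121} + \frac{b{\left(149,6 + 2 \cdot 7 \right)}}{c} = \frac{24755}{-26121} + \frac{\frac{53}{35} + \frac{1}{35} \cdot 149}{46} = 24755 \left(- \frac{1}{26121}\right) + \left(\frac{53}{35} + \frac{149}{35}\right) \frac{1}{46} = - \frac{24755}{26121} + \frac{202}{35} \cdot \frac{1}{46} = - \frac{24755}{26121} + \frac{101}{805} = - \frac{17289554}{21027405}$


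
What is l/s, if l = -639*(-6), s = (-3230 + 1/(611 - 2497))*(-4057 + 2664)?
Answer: 7230924/8485850933 ≈ 0.00085212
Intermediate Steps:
s = 8485850933/1886 (s = (-3230 + 1/(-1886))*(-1393) = (-3230 - 1/1886)*(-1393) = -6091781/1886*(-1393) = 8485850933/1886 ≈ 4.4994e+6)
l = 3834
l/s = 3834/(8485850933/1886) = 3834*(1886/8485850933) = 7230924/8485850933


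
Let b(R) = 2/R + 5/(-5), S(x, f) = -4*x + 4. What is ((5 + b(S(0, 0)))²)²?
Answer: 6561/16 ≈ 410.06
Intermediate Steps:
S(x, f) = 4 - 4*x
b(R) = -1 + 2/R (b(R) = 2/R + 5*(-⅕) = 2/R - 1 = -1 + 2/R)
((5 + b(S(0, 0)))²)² = ((5 + (2 - (4 - 4*0))/(4 - 4*0))²)² = ((5 + (2 - (4 + 0))/(4 + 0))²)² = ((5 + (2 - 1*4)/4)²)² = ((5 + (2 - 4)/4)²)² = ((5 + (¼)*(-2))²)² = ((5 - ½)²)² = ((9/2)²)² = (81/4)² = 6561/16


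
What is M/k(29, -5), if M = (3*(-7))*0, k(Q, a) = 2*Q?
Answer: 0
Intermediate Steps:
M = 0 (M = -21*0 = 0)
M/k(29, -5) = 0/((2*29)) = 0/58 = 0*(1/58) = 0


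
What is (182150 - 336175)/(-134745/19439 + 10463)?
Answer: -2994091975/203255512 ≈ -14.731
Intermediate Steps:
(182150 - 336175)/(-134745/19439 + 10463) = -154025/(-134745*1/19439 + 10463) = -154025/(-134745/19439 + 10463) = -154025/203255512/19439 = -154025*19439/203255512 = -2994091975/203255512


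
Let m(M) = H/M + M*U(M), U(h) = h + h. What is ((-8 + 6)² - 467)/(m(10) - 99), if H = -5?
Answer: -926/201 ≈ -4.6070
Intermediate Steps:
U(h) = 2*h
m(M) = -5/M + 2*M² (m(M) = -5/M + M*(2*M) = -5/M + 2*M²)
((-8 + 6)² - 467)/(m(10) - 99) = ((-8 + 6)² - 467)/((-5 + 2*10³)/10 - 99) = ((-2)² - 467)/((-5 + 2*1000)/10 - 99) = (4 - 467)/((-5 + 2000)/10 - 99) = -463/((⅒)*1995 - 99) = -463/(399/2 - 99) = -463/201/2 = -463*2/201 = -926/201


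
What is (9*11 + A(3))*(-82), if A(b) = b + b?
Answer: -8610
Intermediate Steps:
A(b) = 2*b
(9*11 + A(3))*(-82) = (9*11 + 2*3)*(-82) = (99 + 6)*(-82) = 105*(-82) = -8610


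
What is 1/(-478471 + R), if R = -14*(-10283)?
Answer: -1/334509 ≈ -2.9895e-6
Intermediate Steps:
R = 143962
1/(-478471 + R) = 1/(-478471 + 143962) = 1/(-334509) = -1/334509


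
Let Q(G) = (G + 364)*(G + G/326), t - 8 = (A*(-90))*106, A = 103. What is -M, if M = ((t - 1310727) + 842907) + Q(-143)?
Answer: 483175013/326 ≈ 1.4821e+6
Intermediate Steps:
t = -982612 (t = 8 + (103*(-90))*106 = 8 - 9270*106 = 8 - 982620 = -982612)
Q(G) = 327*G*(364 + G)/326 (Q(G) = (364 + G)*(G + G*(1/326)) = (364 + G)*(G + G/326) = (364 + G)*(327*G/326) = 327*G*(364 + G)/326)
M = -483175013/326 (M = ((-982612 - 1310727) + 842907) + (327/326)*(-143)*(364 - 143) = (-2293339 + 842907) + (327/326)*(-143)*221 = -1450432 - 10334181/326 = -483175013/326 ≈ -1.4821e+6)
-M = -1*(-483175013/326) = 483175013/326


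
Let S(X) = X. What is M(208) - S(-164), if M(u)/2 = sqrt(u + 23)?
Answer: 164 + 2*sqrt(231) ≈ 194.40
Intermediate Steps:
M(u) = 2*sqrt(23 + u) (M(u) = 2*sqrt(u + 23) = 2*sqrt(23 + u))
M(208) - S(-164) = 2*sqrt(23 + 208) - 1*(-164) = 2*sqrt(231) + 164 = 164 + 2*sqrt(231)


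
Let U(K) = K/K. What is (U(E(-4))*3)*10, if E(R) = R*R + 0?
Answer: 30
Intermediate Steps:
E(R) = R² (E(R) = R² + 0 = R²)
U(K) = 1
(U(E(-4))*3)*10 = (1*3)*10 = 3*10 = 30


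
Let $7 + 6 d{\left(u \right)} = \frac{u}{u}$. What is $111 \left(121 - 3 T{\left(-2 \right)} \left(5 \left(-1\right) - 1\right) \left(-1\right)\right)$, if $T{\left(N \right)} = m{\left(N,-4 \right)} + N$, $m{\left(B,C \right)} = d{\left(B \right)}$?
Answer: $19425$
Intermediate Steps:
$d{\left(u \right)} = -1$ ($d{\left(u \right)} = - \frac{7}{6} + \frac{u \frac{1}{u}}{6} = - \frac{7}{6} + \frac{1}{6} \cdot 1 = - \frac{7}{6} + \frac{1}{6} = -1$)
$m{\left(B,C \right)} = -1$
$T{\left(N \right)} = -1 + N$
$111 \left(121 - 3 T{\left(-2 \right)} \left(5 \left(-1\right) - 1\right) \left(-1\right)\right) = 111 \left(121 - 3 \left(-1 - 2\right) \left(5 \left(-1\right) - 1\right) \left(-1\right)\right) = 111 \left(121 - 3 - 3 \left(-5 - 1\right) \left(-1\right)\right) = 111 \left(121 - 3 \left(-3\right) \left(-6\right) \left(-1\right)\right) = 111 \left(121 - 3 \cdot 18 \left(-1\right)\right) = 111 \left(121 - -54\right) = 111 \left(121 + 54\right) = 111 \cdot 175 = 19425$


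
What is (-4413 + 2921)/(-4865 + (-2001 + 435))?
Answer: 1492/6431 ≈ 0.23200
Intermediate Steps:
(-4413 + 2921)/(-4865 + (-2001 + 435)) = -1492/(-4865 - 1566) = -1492/(-6431) = -1492*(-1/6431) = 1492/6431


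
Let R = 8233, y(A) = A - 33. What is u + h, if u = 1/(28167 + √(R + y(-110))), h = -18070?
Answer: -14336228379763/793371799 - √8090/793371799 ≈ -18070.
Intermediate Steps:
y(A) = -33 + A
u = 1/(28167 + √8090) (u = 1/(28167 + √(8233 + (-33 - 110))) = 1/(28167 + √(8233 - 143)) = 1/(28167 + √8090) ≈ 3.5390e-5)
u + h = (28167/793371799 - √8090/793371799) - 18070 = -14336228379763/793371799 - √8090/793371799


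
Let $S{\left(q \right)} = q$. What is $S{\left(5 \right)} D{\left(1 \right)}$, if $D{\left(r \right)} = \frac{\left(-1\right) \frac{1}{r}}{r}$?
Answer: $-5$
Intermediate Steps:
$D{\left(r \right)} = - \frac{1}{r^{2}}$
$S{\left(5 \right)} D{\left(1 \right)} = 5 \left(- 1^{-2}\right) = 5 \left(\left(-1\right) 1\right) = 5 \left(-1\right) = -5$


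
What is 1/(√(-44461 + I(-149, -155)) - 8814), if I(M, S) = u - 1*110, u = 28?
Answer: -8814/77731139 - I*√44543/77731139 ≈ -0.00011339 - 2.7152e-6*I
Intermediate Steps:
I(M, S) = -82 (I(M, S) = 28 - 1*110 = 28 - 110 = -82)
1/(√(-44461 + I(-149, -155)) - 8814) = 1/(√(-44461 - 82) - 8814) = 1/(√(-44543) - 8814) = 1/(I*√44543 - 8814) = 1/(-8814 + I*√44543)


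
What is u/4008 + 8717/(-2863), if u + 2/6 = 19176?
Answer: 59886593/34424712 ≈ 1.7396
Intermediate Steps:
u = 57527/3 (u = -⅓ + 19176 = 57527/3 ≈ 19176.)
u/4008 + 8717/(-2863) = (57527/3)/4008 + 8717/(-2863) = (57527/3)*(1/4008) + 8717*(-1/2863) = 57527/12024 - 8717/2863 = 59886593/34424712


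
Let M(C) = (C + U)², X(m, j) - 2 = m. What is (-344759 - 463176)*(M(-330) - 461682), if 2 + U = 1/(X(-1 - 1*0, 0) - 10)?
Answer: 22995543730135/81 ≈ 2.8390e+11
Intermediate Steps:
X(m, j) = 2 + m
U = -19/9 (U = -2 + 1/((2 + (-1 - 1*0)) - 10) = -2 + 1/((2 + (-1 + 0)) - 10) = -2 + 1/((2 - 1) - 10) = -2 + 1/(1 - 10) = -2 + 1/(-9) = -2 - ⅑ = -19/9 ≈ -2.1111)
M(C) = (-19/9 + C)² (M(C) = (C - 19/9)² = (-19/9 + C)²)
(-344759 - 463176)*(M(-330) - 461682) = (-344759 - 463176)*((-19 + 9*(-330))²/81 - 461682) = -807935*((-19 - 2970)²/81 - 461682) = -807935*((1/81)*(-2989)² - 461682) = -807935*((1/81)*8934121 - 461682) = -807935*(8934121/81 - 461682) = -807935*(-28462121/81) = 22995543730135/81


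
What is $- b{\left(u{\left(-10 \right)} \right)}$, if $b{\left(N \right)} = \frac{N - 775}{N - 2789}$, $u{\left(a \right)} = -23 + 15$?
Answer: $- \frac{783}{2797} \approx -0.27994$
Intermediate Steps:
$u{\left(a \right)} = -8$
$b{\left(N \right)} = \frac{-775 + N}{-2789 + N}$
$- b{\left(u{\left(-10 \right)} \right)} = - \frac{-775 - 8}{-2789 - 8} = - \frac{-783}{-2797} = - \frac{\left(-1\right) \left(-783\right)}{2797} = \left(-1\right) \frac{783}{2797} = - \frac{783}{2797}$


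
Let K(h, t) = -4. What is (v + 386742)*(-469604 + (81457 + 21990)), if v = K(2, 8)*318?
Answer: -141142538790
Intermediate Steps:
v = -1272 (v = -4*318 = -1272)
(v + 386742)*(-469604 + (81457 + 21990)) = (-1272 + 386742)*(-469604 + (81457 + 21990)) = 385470*(-469604 + 103447) = 385470*(-366157) = -141142538790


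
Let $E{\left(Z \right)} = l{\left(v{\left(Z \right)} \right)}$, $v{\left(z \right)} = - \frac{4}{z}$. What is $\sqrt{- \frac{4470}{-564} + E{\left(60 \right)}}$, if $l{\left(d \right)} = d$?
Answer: $\frac{\sqrt{15624210}}{1410} \approx 2.8034$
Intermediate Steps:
$E{\left(Z \right)} = - \frac{4}{Z}$
$\sqrt{- \frac{4470}{-564} + E{\left(60 \right)}} = \sqrt{- \frac{4470}{-564} - \frac{4}{60}} = \sqrt{\left(-4470\right) \left(- \frac{1}{564}\right) - \frac{1}{15}} = \sqrt{\frac{745}{94} - \frac{1}{15}} = \sqrt{\frac{11081}{1410}} = \frac{\sqrt{15624210}}{1410}$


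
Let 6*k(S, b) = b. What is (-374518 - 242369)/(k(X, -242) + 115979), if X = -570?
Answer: -1850661/347816 ≈ -5.3208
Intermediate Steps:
k(S, b) = b/6
(-374518 - 242369)/(k(X, -242) + 115979) = (-374518 - 242369)/((1/6)*(-242) + 115979) = -616887/(-121/3 + 115979) = -616887/347816/3 = -616887*3/347816 = -1850661/347816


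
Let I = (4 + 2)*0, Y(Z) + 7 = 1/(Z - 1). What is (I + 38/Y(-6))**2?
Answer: 17689/625 ≈ 28.302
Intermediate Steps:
Y(Z) = -7 + 1/(-1 + Z) (Y(Z) = -7 + 1/(Z - 1) = -7 + 1/(-1 + Z))
I = 0 (I = 6*0 = 0)
(I + 38/Y(-6))**2 = (0 + 38/(((8 - 7*(-6))/(-1 - 6))))**2 = (0 + 38/(((8 + 42)/(-7))))**2 = (0 + 38/((-1/7*50)))**2 = (0 + 38/(-50/7))**2 = (0 + 38*(-7/50))**2 = (0 - 133/25)**2 = (-133/25)**2 = 17689/625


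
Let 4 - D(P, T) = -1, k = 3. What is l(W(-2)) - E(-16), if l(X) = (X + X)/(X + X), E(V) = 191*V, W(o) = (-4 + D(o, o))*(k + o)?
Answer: 3057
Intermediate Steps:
D(P, T) = 5 (D(P, T) = 4 - 1*(-1) = 4 + 1 = 5)
W(o) = 3 + o (W(o) = (-4 + 5)*(3 + o) = 1*(3 + o) = 3 + o)
l(X) = 1 (l(X) = (2*X)/((2*X)) = (2*X)*(1/(2*X)) = 1)
l(W(-2)) - E(-16) = 1 - 191*(-16) = 1 - 1*(-3056) = 1 + 3056 = 3057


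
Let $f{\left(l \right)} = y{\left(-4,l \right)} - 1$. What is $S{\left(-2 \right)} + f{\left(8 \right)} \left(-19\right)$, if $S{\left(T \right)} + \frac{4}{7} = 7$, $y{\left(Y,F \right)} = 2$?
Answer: $- \frac{88}{7} \approx -12.571$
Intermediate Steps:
$S{\left(T \right)} = \frac{45}{7}$ ($S{\left(T \right)} = - \frac{4}{7} + 7 = \frac{45}{7}$)
$f{\left(l \right)} = 1$ ($f{\left(l \right)} = 2 - 1 = 1$)
$S{\left(-2 \right)} + f{\left(8 \right)} \left(-19\right) = \frac{45}{7} + 1 \left(-19\right) = \frac{45}{7} - 19 = - \frac{88}{7}$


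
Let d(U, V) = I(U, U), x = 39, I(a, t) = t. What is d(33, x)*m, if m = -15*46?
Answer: -22770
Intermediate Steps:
d(U, V) = U
m = -690
d(33, x)*m = 33*(-690) = -22770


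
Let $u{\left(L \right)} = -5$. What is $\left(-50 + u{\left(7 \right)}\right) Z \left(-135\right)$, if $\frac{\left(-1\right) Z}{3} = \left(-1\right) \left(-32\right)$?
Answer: $-712800$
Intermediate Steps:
$Z = -96$ ($Z = - 3 \left(\left(-1\right) \left(-32\right)\right) = \left(-3\right) 32 = -96$)
$\left(-50 + u{\left(7 \right)}\right) Z \left(-135\right) = \left(-50 - 5\right) \left(-96\right) \left(-135\right) = \left(-55\right) \left(-96\right) \left(-135\right) = 5280 \left(-135\right) = -712800$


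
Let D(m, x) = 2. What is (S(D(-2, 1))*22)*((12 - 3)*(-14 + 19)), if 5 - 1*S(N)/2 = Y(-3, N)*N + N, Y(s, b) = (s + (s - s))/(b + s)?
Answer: -5940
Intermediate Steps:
Y(s, b) = s/(b + s) (Y(s, b) = (s + 0)/(b + s) = s/(b + s))
S(N) = 10 - 2*N + 6*N/(-3 + N) (S(N) = 10 - 2*((-3/(N - 3))*N + N) = 10 - 2*((-3/(-3 + N))*N + N) = 10 - 2*(-3*N/(-3 + N) + N) = 10 - 2*(N - 3*N/(-3 + N)) = 10 + (-2*N + 6*N/(-3 + N)) = 10 - 2*N + 6*N/(-3 + N))
(S(D(-2, 1))*22)*((12 - 3)*(-14 + 19)) = ((2*(-15 - 1*2² + 11*2)/(-3 + 2))*22)*((12 - 3)*(-14 + 19)) = ((2*(-15 - 1*4 + 22)/(-1))*22)*(9*5) = ((2*(-1)*(-15 - 4 + 22))*22)*45 = ((2*(-1)*3)*22)*45 = -6*22*45 = -132*45 = -5940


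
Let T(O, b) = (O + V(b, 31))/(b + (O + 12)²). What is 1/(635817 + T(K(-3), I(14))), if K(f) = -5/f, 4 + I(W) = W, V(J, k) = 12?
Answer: 1771/1126032030 ≈ 1.5728e-6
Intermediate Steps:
I(W) = -4 + W
T(O, b) = (12 + O)/(b + (12 + O)²) (T(O, b) = (O + 12)/(b + (O + 12)²) = (12 + O)/(b + (12 + O)²))
1/(635817 + T(K(-3), I(14))) = 1/(635817 + (12 - 5/(-3))/((-4 + 14) + (12 - 5/(-3))²)) = 1/(635817 + (12 - 5*(-⅓))/(10 + (12 - 5*(-⅓))²)) = 1/(635817 + (12 + 5/3)/(10 + (12 + 5/3)²)) = 1/(635817 + (41/3)/(10 + (41/3)²)) = 1/(635817 + (41/3)/(10 + 1681/9)) = 1/(635817 + (41/3)/(1771/9)) = 1/(635817 + (9/1771)*(41/3)) = 1/(635817 + 123/1771) = 1/(1126032030/1771) = 1771/1126032030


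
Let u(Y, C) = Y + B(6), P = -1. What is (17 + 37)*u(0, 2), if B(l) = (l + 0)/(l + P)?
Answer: 324/5 ≈ 64.800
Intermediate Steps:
B(l) = l/(-1 + l) (B(l) = (l + 0)/(l - 1) = l/(-1 + l))
u(Y, C) = 6/5 + Y (u(Y, C) = Y + 6/(-1 + 6) = Y + 6/5 = 6/5 + Y)
(17 + 37)*u(0, 2) = (17 + 37)*(6/5 + 0) = 54*(6/5) = 324/5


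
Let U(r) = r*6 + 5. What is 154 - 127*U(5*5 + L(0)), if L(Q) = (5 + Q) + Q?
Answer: -23341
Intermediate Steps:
L(Q) = 5 + 2*Q
U(r) = 5 + 6*r (U(r) = 6*r + 5 = 5 + 6*r)
154 - 127*U(5*5 + L(0)) = 154 - 127*(5 + 6*(5*5 + (5 + 2*0))) = 154 - 127*(5 + 6*(25 + (5 + 0))) = 154 - 127*(5 + 6*(25 + 5)) = 154 - 127*(5 + 6*30) = 154 - 127*(5 + 180) = 154 - 127*185 = 154 - 23495 = -23341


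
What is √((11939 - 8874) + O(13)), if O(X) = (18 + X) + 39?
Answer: √3135 ≈ 55.991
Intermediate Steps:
O(X) = 57 + X
√((11939 - 8874) + O(13)) = √((11939 - 8874) + (57 + 13)) = √(3065 + 70) = √3135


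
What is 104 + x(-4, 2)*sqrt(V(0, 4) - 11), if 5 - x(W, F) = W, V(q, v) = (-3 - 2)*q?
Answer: 104 + 9*I*sqrt(11) ≈ 104.0 + 29.85*I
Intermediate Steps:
V(q, v) = -5*q
x(W, F) = 5 - W
104 + x(-4, 2)*sqrt(V(0, 4) - 11) = 104 + (5 - 1*(-4))*sqrt(-5*0 - 11) = 104 + (5 + 4)*sqrt(0 - 11) = 104 + 9*sqrt(-11) = 104 + 9*(I*sqrt(11)) = 104 + 9*I*sqrt(11)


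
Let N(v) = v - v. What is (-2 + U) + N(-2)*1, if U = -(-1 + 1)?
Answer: -2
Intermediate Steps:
N(v) = 0
U = 0 (U = -1*0 = 0)
(-2 + U) + N(-2)*1 = (-2 + 0) + 0*1 = -2 + 0 = -2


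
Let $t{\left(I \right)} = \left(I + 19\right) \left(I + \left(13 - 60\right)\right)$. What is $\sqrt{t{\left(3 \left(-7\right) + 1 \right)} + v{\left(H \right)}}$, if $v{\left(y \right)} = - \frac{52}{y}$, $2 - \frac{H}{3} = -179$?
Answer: $\frac{\sqrt{19726647}}{543} \approx 8.1795$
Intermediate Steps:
$H = 543$ ($H = 6 - -537 = 6 + 537 = 543$)
$t{\left(I \right)} = \left(-47 + I\right) \left(19 + I\right)$ ($t{\left(I \right)} = \left(19 + I\right) \left(I + \left(13 - 60\right)\right) = \left(19 + I\right) \left(I - 47\right) = \left(19 + I\right) \left(-47 + I\right) = \left(-47 + I\right) \left(19 + I\right)$)
$\sqrt{t{\left(3 \left(-7\right) + 1 \right)} + v{\left(H \right)}} = \sqrt{\left(-893 + \left(3 \left(-7\right) + 1\right)^{2} - 28 \left(3 \left(-7\right) + 1\right)\right) - \frac{52}{543}} = \sqrt{\left(-893 + \left(-21 + 1\right)^{2} - 28 \left(-21 + 1\right)\right) - \frac{52}{543}} = \sqrt{\left(-893 + \left(-20\right)^{2} - -560\right) - \frac{52}{543}} = \sqrt{\left(-893 + 400 + 560\right) - \frac{52}{543}} = \sqrt{67 - \frac{52}{543}} = \sqrt{\frac{36329}{543}} = \frac{\sqrt{19726647}}{543}$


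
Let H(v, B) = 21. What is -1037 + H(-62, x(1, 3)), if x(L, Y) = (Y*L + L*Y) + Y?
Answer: -1016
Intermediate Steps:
x(L, Y) = Y + 2*L*Y (x(L, Y) = (L*Y + L*Y) + Y = 2*L*Y + Y = Y + 2*L*Y)
-1037 + H(-62, x(1, 3)) = -1037 + 21 = -1016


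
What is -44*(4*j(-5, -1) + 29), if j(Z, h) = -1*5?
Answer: -396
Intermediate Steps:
j(Z, h) = -5
-44*(4*j(-5, -1) + 29) = -44*(4*(-5) + 29) = -44*(-20 + 29) = -44*9 = -396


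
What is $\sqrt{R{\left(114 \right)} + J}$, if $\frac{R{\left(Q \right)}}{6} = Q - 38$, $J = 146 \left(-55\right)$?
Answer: $i \sqrt{7574} \approx 87.029 i$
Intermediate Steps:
$J = -8030$
$R{\left(Q \right)} = -228 + 6 Q$ ($R{\left(Q \right)} = 6 \left(Q - 38\right) = 6 \left(-38 + Q\right) = -228 + 6 Q$)
$\sqrt{R{\left(114 \right)} + J} = \sqrt{\left(-228 + 6 \cdot 114\right) - 8030} = \sqrt{\left(-228 + 684\right) - 8030} = \sqrt{456 - 8030} = \sqrt{-7574} = i \sqrt{7574}$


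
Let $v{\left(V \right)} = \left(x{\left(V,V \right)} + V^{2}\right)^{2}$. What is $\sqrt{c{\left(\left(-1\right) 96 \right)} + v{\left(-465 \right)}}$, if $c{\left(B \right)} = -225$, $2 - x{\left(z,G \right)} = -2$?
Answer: $2 \sqrt{11688745054} \approx 2.1623 \cdot 10^{5}$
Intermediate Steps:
$x{\left(z,G \right)} = 4$ ($x{\left(z,G \right)} = 2 - -2 = 2 + 2 = 4$)
$v{\left(V \right)} = \left(4 + V^{2}\right)^{2}$
$\sqrt{c{\left(\left(-1\right) 96 \right)} + v{\left(-465 \right)}} = \sqrt{-225 + \left(4 + \left(-465\right)^{2}\right)^{2}} = \sqrt{-225 + \left(4 + 216225\right)^{2}} = \sqrt{-225 + 216229^{2}} = \sqrt{-225 + 46754980441} = \sqrt{46754980216} = 2 \sqrt{11688745054}$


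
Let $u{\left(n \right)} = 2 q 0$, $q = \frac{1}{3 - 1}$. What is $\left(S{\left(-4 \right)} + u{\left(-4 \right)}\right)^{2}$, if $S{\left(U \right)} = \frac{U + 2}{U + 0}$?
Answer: $\frac{1}{4} \approx 0.25$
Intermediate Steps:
$q = \frac{1}{2} \approx 0.5$
$u{\left(n \right)} = 0$ ($u{\left(n \right)} = 2 \cdot \frac{1}{2} \cdot 0 = 1 \cdot 0 = 0$)
$S{\left(U \right)} = \frac{2 + U}{U}$
$\left(S{\left(-4 \right)} + u{\left(-4 \right)}\right)^{2} = \left(\frac{2 - 4}{-4} + 0\right)^{2} = \left(\left(- \frac{1}{4}\right) \left(-2\right) + 0\right)^{2} = \left(\frac{1}{2} + 0\right)^{2} = \left(\frac{1}{2}\right)^{2} = \frac{1}{4}$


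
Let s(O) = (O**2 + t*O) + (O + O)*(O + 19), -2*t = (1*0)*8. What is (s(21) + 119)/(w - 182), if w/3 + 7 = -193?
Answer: -1120/391 ≈ -2.8644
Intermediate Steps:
w = -600 (w = -21 + 3*(-193) = -21 - 579 = -600)
t = 0 (t = -1*0*8/2 = -0*8 = -1/2*0 = 0)
s(O) = O**2 + 2*O*(19 + O) (s(O) = (O**2 + 0*O) + (O + O)*(O + 19) = (O**2 + 0) + (2*O)*(19 + O) = O**2 + 2*O*(19 + O))
(s(21) + 119)/(w - 182) = (21*(38 + 3*21) + 119)/(-600 - 182) = (21*(38 + 63) + 119)/(-782) = (21*101 + 119)*(-1/782) = (2121 + 119)*(-1/782) = 2240*(-1/782) = -1120/391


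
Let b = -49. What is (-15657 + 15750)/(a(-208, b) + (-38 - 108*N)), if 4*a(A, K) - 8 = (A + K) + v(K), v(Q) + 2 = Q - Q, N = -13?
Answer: 372/5213 ≈ 0.071360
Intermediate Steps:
v(Q) = -2 (v(Q) = -2 + (Q - Q) = -2 + 0 = -2)
a(A, K) = 3/2 + A/4 + K/4 (a(A, K) = 2 + ((A + K) - 2)/4 = 2 + (-2 + A + K)/4 = 2 + (-1/2 + A/4 + K/4) = 3/2 + A/4 + K/4)
(-15657 + 15750)/(a(-208, b) + (-38 - 108*N)) = (-15657 + 15750)/((3/2 + (1/4)*(-208) + (1/4)*(-49)) + (-38 - 108*(-13))) = 93/((3/2 - 52 - 49/4) + (-38 + 1404)) = 93/(-251/4 + 1366) = 93/(5213/4) = 93*(4/5213) = 372/5213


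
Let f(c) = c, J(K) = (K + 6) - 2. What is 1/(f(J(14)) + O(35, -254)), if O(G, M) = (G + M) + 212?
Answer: 1/11 ≈ 0.090909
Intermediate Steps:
J(K) = 4 + K (J(K) = (6 + K) - 2 = 4 + K)
O(G, M) = 212 + G + M
1/(f(J(14)) + O(35, -254)) = 1/((4 + 14) + (212 + 35 - 254)) = 1/(18 - 7) = 1/11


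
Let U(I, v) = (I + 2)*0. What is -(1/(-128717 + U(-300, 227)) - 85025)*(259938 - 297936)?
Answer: -415856302862148/128717 ≈ -3.2308e+9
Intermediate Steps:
U(I, v) = 0 (U(I, v) = (2 + I)*0 = 0)
-(1/(-128717 + U(-300, 227)) - 85025)*(259938 - 297936) = -(1/(-128717 + 0) - 85025)*(259938 - 297936) = -(1/(-128717) - 85025)*(-37998) = -(-1/128717 - 85025)*(-37998) = -(-10944162926)*(-37998)/128717 = -1*415856302862148/128717 = -415856302862148/128717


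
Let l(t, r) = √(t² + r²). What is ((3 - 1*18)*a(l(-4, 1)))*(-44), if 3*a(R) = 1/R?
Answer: 220*√17/17 ≈ 53.358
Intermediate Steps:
l(t, r) = √(r² + t²)
a(R) = 1/(3*R)
((3 - 1*18)*a(l(-4, 1)))*(-44) = ((3 - 1*18)*(1/(3*(√(1² + (-4)²)))))*(-44) = ((3 - 18)*(1/(3*(√(1 + 16)))))*(-44) = -5/(√17)*(-44) = -5*√17/17*(-44) = 220*√17/17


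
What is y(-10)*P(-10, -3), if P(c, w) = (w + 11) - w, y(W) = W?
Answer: -110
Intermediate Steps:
P(c, w) = 11 (P(c, w) = (11 + w) - w = 11)
y(-10)*P(-10, -3) = -10*11 = -110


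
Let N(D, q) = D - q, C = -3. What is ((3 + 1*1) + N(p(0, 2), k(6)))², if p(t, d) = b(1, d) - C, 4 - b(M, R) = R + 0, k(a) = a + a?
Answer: 9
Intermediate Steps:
k(a) = 2*a
b(M, R) = 4 - R (b(M, R) = 4 - (R + 0) = 4 - R)
p(t, d) = 7 - d (p(t, d) = (4 - d) - 1*(-3) = (4 - d) + 3 = 7 - d)
((3 + 1*1) + N(p(0, 2), k(6)))² = ((3 + 1*1) + ((7 - 1*2) - 2*6))² = ((3 + 1) + ((7 - 2) - 1*12))² = (4 + (5 - 12))² = (4 - 7)² = (-3)² = 9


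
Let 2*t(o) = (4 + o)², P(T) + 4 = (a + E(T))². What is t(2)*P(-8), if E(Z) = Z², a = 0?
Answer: 73656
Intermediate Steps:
P(T) = -4 + T⁴ (P(T) = -4 + (0 + T²)² = -4 + (T²)² = -4 + T⁴)
t(o) = (4 + o)²/2
t(2)*P(-8) = ((4 + 2)²/2)*(-4 + (-8)⁴) = ((½)*6²)*(-4 + 4096) = ((½)*36)*4092 = 18*4092 = 73656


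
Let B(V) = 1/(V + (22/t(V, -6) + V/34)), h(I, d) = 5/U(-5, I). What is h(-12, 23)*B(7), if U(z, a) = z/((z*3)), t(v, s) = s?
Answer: 1530/361 ≈ 4.2382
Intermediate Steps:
U(z, a) = ⅓ (U(z, a) = z/((3*z)) = z*(1/(3*z)) = ⅓)
h(I, d) = 15 (h(I, d) = 5/(⅓) = 5*3 = 15)
B(V) = 1/(-11/3 + 35*V/34) (B(V) = 1/(V + (22/(-6) + V/34)) = 1/(V + (22*(-⅙) + V*(1/34))) = 1/(V + (-11/3 + V/34)) = 1/(-11/3 + 35*V/34))
h(-12, 23)*B(7) = 15*(102/(-374 + 105*7)) = 15*(102/(-374 + 735)) = 15*(102/361) = 1530/361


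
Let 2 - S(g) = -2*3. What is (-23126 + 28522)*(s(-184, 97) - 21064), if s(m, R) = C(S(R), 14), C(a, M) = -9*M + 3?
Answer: -114325052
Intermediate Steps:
S(g) = 8 (S(g) = 2 - (-2)*3 = 2 - 1*(-6) = 2 + 6 = 8)
C(a, M) = 3 - 9*M
s(m, R) = -123 (s(m, R) = 3 - 9*14 = 3 - 126 = -123)
(-23126 + 28522)*(s(-184, 97) - 21064) = (-23126 + 28522)*(-123 - 21064) = 5396*(-21187) = -114325052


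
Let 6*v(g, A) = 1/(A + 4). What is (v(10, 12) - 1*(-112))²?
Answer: 115627009/9216 ≈ 12546.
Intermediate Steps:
v(g, A) = 1/(6*(4 + A)) (v(g, A) = 1/(6*(A + 4)) = 1/(6*(4 + A)))
(v(10, 12) - 1*(-112))² = (1/(6*(4 + 12)) - 1*(-112))² = ((⅙)/16 + 112)² = ((⅙)*(1/16) + 112)² = (1/96 + 112)² = (10753/96)² = 115627009/9216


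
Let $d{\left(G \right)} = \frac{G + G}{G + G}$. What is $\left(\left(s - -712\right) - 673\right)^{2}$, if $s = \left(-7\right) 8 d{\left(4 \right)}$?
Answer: $289$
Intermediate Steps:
$d{\left(G \right)} = 1$ ($d{\left(G \right)} = \frac{2 G}{2 G} = 2 G \frac{1}{2 G} = 1$)
$s = -56$ ($s = \left(-7\right) 8 \cdot 1 = \left(-56\right) 1 = -56$)
$\left(\left(s - -712\right) - 673\right)^{2} = \left(\left(-56 - -712\right) - 673\right)^{2} = \left(\left(-56 + 712\right) - 673\right)^{2} = \left(656 - 673\right)^{2} = \left(-17\right)^{2} = 289$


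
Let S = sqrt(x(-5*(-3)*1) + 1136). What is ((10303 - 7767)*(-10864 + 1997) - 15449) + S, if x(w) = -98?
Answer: -22502161 + sqrt(1038) ≈ -2.2502e+7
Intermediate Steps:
S = sqrt(1038) (S = sqrt(-98 + 1136) = sqrt(1038) ≈ 32.218)
((10303 - 7767)*(-10864 + 1997) - 15449) + S = ((10303 - 7767)*(-10864 + 1997) - 15449) + sqrt(1038) = (2536*(-8867) - 15449) + sqrt(1038) = (-22486712 - 15449) + sqrt(1038) = -22502161 + sqrt(1038)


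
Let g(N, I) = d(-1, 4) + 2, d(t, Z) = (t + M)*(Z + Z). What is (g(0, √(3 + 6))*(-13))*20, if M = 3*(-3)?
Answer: 20280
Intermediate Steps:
M = -9
d(t, Z) = 2*Z*(-9 + t) (d(t, Z) = (t - 9)*(Z + Z) = (-9 + t)*(2*Z) = 2*Z*(-9 + t))
g(N, I) = -78 (g(N, I) = 2*4*(-9 - 1) + 2 = 2*4*(-10) + 2 = -80 + 2 = -78)
(g(0, √(3 + 6))*(-13))*20 = -78*(-13)*20 = 1014*20 = 20280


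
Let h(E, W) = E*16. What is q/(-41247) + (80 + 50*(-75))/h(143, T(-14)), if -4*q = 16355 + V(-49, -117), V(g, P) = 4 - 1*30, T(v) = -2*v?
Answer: -23672717/15728856 ≈ -1.5051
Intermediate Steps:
h(E, W) = 16*E
V(g, P) = -26 (V(g, P) = 4 - 30 = -26)
q = -16329/4 (q = -(16355 - 26)/4 = -¼*16329 = -16329/4 ≈ -4082.3)
q/(-41247) + (80 + 50*(-75))/h(143, T(-14)) = -16329/4/(-41247) + (80 + 50*(-75))/((16*143)) = -16329/4*(-1/41247) + (80 - 3750)/2288 = 5443/54996 - 3670*1/2288 = 5443/54996 - 1835/1144 = -23672717/15728856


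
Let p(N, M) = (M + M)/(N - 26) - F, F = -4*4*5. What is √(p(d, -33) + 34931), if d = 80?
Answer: 4*√19693/3 ≈ 187.11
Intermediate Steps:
F = -80 (F = -16*5 = -80)
p(N, M) = 80 + 2*M/(-26 + N) (p(N, M) = (M + M)/(N - 26) - 1*(-80) = (2*M)/(-26 + N) + 80 = 2*M/(-26 + N) + 80 = 80 + 2*M/(-26 + N))
√(p(d, -33) + 34931) = √(2*(-1040 - 33 + 40*80)/(-26 + 80) + 34931) = √(2*(-1040 - 33 + 3200)/54 + 34931) = √(2*(1/54)*2127 + 34931) = √(709/9 + 34931) = √(315088/9) = 4*√19693/3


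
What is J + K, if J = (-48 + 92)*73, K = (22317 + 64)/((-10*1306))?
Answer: 41926339/13060 ≈ 3210.3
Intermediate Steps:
K = -22381/13060 (K = 22381/(-13060) = 22381*(-1/13060) = -22381/13060 ≈ -1.7137)
J = 3212 (J = 44*73 = 3212)
J + K = 3212 - 22381/13060 = 41926339/13060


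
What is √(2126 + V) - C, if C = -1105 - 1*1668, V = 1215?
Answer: 2773 + √3341 ≈ 2830.8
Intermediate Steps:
C = -2773 (C = -1105 - 1668 = -2773)
√(2126 + V) - C = √(2126 + 1215) - 1*(-2773) = √3341 + 2773 = 2773 + √3341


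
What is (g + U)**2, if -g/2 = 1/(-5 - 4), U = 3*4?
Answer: 12100/81 ≈ 149.38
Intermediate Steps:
U = 12
g = 2/9 (g = -2/(-5 - 4) = -2/(-9) = -2*(-1/9) = 2/9 ≈ 0.22222)
(g + U)**2 = (2/9 + 12)**2 = (110/9)**2 = 12100/81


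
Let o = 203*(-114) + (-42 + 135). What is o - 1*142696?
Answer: -165745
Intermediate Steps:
o = -23049 (o = -23142 + 93 = -23049)
o - 1*142696 = -23049 - 1*142696 = -23049 - 142696 = -165745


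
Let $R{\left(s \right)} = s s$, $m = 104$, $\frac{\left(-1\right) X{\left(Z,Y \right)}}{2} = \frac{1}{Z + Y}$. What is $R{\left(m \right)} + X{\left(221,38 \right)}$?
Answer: $\frac{2801342}{259} \approx 10816.0$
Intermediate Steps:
$X{\left(Z,Y \right)} = - \frac{2}{Y + Z}$ ($X{\left(Z,Y \right)} = - \frac{2}{Z + Y} = - \frac{2}{Y + Z}$)
$R{\left(s \right)} = s^{2}$
$R{\left(m \right)} + X{\left(221,38 \right)} = 104^{2} - \frac{2}{38 + 221} = 10816 - \frac{2}{259} = \frac{2801342}{259}$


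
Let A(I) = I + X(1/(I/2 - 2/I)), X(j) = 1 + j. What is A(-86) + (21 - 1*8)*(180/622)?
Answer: -46703093/574728 ≈ -81.261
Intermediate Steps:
A(I) = 1 + I + 1/(I/2 - 2/I) (A(I) = I + (1 + 1/(I/2 - 2/I)) = 1 + I + 1/(I/2 - 2/I))
A(-86) + (21 - 1*8)*(180/622) = (2*(-86) + (1 - 86)*(-4 + (-86)**2))/(-4 + (-86)**2) + (21 - 1*8)*(180/622) = (-172 - 85*(-4 + 7396))/(-4 + 7396) + (21 - 8)*(180*(1/622)) = (-172 - 85*7392)/7392 + 13*(90/311) = (-172 - 628320)/7392 + 1170/311 = (1/7392)*(-628492) + 1170/311 = -157123/1848 + 1170/311 = -46703093/574728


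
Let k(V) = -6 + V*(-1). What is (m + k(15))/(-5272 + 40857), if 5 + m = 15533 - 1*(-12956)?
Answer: 28463/35585 ≈ 0.79986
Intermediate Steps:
m = 28484 (m = -5 + (15533 - 1*(-12956)) = -5 + (15533 + 12956) = -5 + 28489 = 28484)
k(V) = -6 - V
(m + k(15))/(-5272 + 40857) = (28484 + (-6 - 1*15))/(-5272 + 40857) = (28484 + (-6 - 15))/35585 = (28484 - 21)*(1/35585) = 28463*(1/35585) = 28463/35585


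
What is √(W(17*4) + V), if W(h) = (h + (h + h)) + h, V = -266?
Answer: √6 ≈ 2.4495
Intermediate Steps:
W(h) = 4*h (W(h) = (h + 2*h) + h = 3*h + h = 4*h)
√(W(17*4) + V) = √(4*(17*4) - 266) = √(4*68 - 266) = √(272 - 266) = √6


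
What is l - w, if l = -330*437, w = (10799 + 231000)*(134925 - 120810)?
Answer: -3413137095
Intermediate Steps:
w = 3412992885 (w = 241799*14115 = 3412992885)
l = -144210
l - w = -144210 - 1*3412992885 = -144210 - 3412992885 = -3413137095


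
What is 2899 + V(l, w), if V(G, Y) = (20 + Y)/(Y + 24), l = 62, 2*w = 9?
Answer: 165292/57 ≈ 2899.9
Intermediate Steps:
w = 9/2 (w = (½)*9 = 9/2 ≈ 4.5000)
V(G, Y) = (20 + Y)/(24 + Y)
2899 + V(l, w) = 2899 + (20 + 9/2)/(24 + 9/2) = 2899 + (49/2)/(57/2) = 2899 + (2/57)*(49/2) = 2899 + 49/57 = 165292/57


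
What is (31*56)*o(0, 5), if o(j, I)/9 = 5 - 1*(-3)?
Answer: 124992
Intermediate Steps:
o(j, I) = 72 (o(j, I) = 9*(5 - 1*(-3)) = 9*(5 + 3) = 9*8 = 72)
(31*56)*o(0, 5) = (31*56)*72 = 1736*72 = 124992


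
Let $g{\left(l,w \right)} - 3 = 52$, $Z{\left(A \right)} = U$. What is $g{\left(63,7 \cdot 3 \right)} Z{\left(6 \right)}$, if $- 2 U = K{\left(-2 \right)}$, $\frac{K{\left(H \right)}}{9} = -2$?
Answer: $495$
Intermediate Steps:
$K{\left(H \right)} = -18$ ($K{\left(H \right)} = 9 \left(-2\right) = -18$)
$U = 9$ ($U = \left(- \frac{1}{2}\right) \left(-18\right) = 9$)
$Z{\left(A \right)} = 9$
$g{\left(l,w \right)} = 55$ ($g{\left(l,w \right)} = 3 + 52 = 55$)
$g{\left(63,7 \cdot 3 \right)} Z{\left(6 \right)} = 55 \cdot 9 = 495$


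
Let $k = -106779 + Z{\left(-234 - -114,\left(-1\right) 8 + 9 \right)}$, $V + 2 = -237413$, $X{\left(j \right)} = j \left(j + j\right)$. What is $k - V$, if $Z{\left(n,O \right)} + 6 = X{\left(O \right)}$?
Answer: $130632$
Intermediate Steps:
$X{\left(j \right)} = 2 j^{2}$ ($X{\left(j \right)} = j 2 j = 2 j^{2}$)
$V = -237415$ ($V = -2 - 237413 = -237415$)
$Z{\left(n,O \right)} = -6 + 2 O^{2}$
$k = -106783$ ($k = -106779 - \left(6 - 2 \left(\left(-1\right) 8 + 9\right)^{2}\right) = -106779 - \left(6 - 2 \left(-8 + 9\right)^{2}\right) = -106779 - \left(6 - 2 \cdot 1^{2}\right) = -106779 + \left(-6 + 2 \cdot 1\right) = -106779 + \left(-6 + 2\right) = -106779 - 4 = -106783$)
$k - V = -106783 - -237415 = -106783 + 237415 = 130632$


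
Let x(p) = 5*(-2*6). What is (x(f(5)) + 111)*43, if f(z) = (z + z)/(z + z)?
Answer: 2193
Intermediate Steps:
f(z) = 1 (f(z) = (2*z)/((2*z)) = (2*z)*(1/(2*z)) = 1)
x(p) = -60 (x(p) = 5*(-12) = -60)
(x(f(5)) + 111)*43 = (-60 + 111)*43 = 51*43 = 2193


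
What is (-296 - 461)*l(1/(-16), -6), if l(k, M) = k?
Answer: 757/16 ≈ 47.313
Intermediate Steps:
(-296 - 461)*l(1/(-16), -6) = (-296 - 461)/(-16) = -757*(-1/16) = 757/16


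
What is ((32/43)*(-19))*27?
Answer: -16416/43 ≈ -381.77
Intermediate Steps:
((32/43)*(-19))*27 = -608/43*27 = -16416/43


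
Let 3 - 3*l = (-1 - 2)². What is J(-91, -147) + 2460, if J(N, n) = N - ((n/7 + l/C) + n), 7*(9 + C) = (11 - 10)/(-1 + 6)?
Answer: 398274/157 ≈ 2536.8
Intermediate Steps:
l = -2 (l = 1 - (-1 - 2)²/3 = 1 - ⅓*(-3)² = 1 - ⅓*9 = 1 - 3 = -2)
C = -314/35 (C = -9 + ((11 - 10)/(-1 + 6))/7 = -9 + (1/5)/7 = -9 + (1*(⅕))/7 = -9 + (⅐)*(⅕) = -9 + 1/35 = -314/35 ≈ -8.9714)
J(N, n) = -35/157 + N - 8*n/7 (J(N, n) = N - ((n/7 - 2/(-314/35)) + n) = N - ((n*(⅐) - 2*(-35/314)) + n) = N - ((n/7 + 35/157) + n) = N - ((35/157 + n/7) + n) = N - (35/157 + 8*n/7) = N + (-35/157 - 8*n/7) = -35/157 + N - 8*n/7)
J(-91, -147) + 2460 = (-35/157 - 91 - 8/7*(-147)) + 2460 = (-35/157 - 91 + 168) + 2460 = 12054/157 + 2460 = 398274/157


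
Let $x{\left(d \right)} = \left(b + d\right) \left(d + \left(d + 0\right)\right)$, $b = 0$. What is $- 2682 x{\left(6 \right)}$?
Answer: $-193104$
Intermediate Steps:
$x{\left(d \right)} = 2 d^{2}$ ($x{\left(d \right)} = \left(0 + d\right) \left(d + \left(d + 0\right)\right) = d \left(d + d\right) = d 2 d = 2 d^{2}$)
$- 2682 x{\left(6 \right)} = - 2682 \cdot 2 \cdot 6^{2} = - 2682 \cdot 2 \cdot 36 = \left(-2682\right) 72 = -193104$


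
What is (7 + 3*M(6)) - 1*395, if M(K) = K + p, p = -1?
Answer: -373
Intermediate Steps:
M(K) = -1 + K (M(K) = K - 1 = -1 + K)
(7 + 3*M(6)) - 1*395 = (7 + 3*(-1 + 6)) - 1*395 = (7 + 3*5) - 395 = (7 + 15) - 395 = 22 - 395 = -373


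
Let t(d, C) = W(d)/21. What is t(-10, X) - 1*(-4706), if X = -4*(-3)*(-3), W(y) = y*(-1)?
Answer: 98836/21 ≈ 4706.5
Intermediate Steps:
W(y) = -y
X = -36 (X = 12*(-3) = -36)
t(d, C) = -d/21
t(-10, X) - 1*(-4706) = -1/21*(-10) - 1*(-4706) = 10/21 + 4706 = 98836/21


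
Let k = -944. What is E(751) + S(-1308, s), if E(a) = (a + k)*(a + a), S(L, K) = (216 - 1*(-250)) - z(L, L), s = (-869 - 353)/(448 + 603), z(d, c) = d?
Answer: -288112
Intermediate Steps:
s = -1222/1051 ≈ -1.1627
S(L, K) = 466 - L (S(L, K) = (216 - 1*(-250)) - L = (216 + 250) - L = 466 - L)
E(a) = 2*a*(-944 + a) (E(a) = (a - 944)*(a + a) = (-944 + a)*(2*a) = 2*a*(-944 + a))
E(751) + S(-1308, s) = 2*751*(-944 + 751) + (466 - 1*(-1308)) = 2*751*(-193) + (466 + 1308) = -289886 + 1774 = -288112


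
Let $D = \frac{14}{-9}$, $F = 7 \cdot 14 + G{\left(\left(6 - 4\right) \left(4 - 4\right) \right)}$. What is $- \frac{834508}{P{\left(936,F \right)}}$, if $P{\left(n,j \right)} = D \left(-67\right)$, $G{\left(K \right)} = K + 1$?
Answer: $- \frac{3755286}{469} \approx -8007.0$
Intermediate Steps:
$G{\left(K \right)} = 1 + K$
$F = 99$ ($F = 7 \cdot 14 + \left(1 + \left(6 - 4\right) \left(4 - 4\right)\right) = 98 + \left(1 + 2 \cdot 0\right) = 98 + \left(1 + 0\right) = 98 + 1 = 99$)
$D = - \frac{14}{9}$ ($D = 14 \left(- \frac{1}{9}\right) = - \frac{14}{9} \approx -1.5556$)
$P{\left(n,j \right)} = \frac{938}{9}$ ($P{\left(n,j \right)} = \left(- \frac{14}{9}\right) \left(-67\right) = \frac{938}{9}$)
$- \frac{834508}{P{\left(936,F \right)}} = - \frac{834508}{\frac{938}{9}} = \left(-834508\right) \frac{9}{938} = - \frac{3755286}{469}$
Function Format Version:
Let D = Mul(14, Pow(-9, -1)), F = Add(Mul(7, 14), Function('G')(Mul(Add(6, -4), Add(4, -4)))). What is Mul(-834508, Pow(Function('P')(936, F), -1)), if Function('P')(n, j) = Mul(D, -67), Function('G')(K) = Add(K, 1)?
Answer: Rational(-3755286, 469) ≈ -8007.0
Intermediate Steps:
Function('G')(K) = Add(1, K)
F = 99 (F = Add(Mul(7, 14), Add(1, Mul(Add(6, -4), Add(4, -4)))) = Add(98, Add(1, Mul(2, 0))) = Add(98, Add(1, 0)) = Add(98, 1) = 99)
D = Rational(-14, 9) (D = Mul(14, Rational(-1, 9)) = Rational(-14, 9) ≈ -1.5556)
Function('P')(n, j) = Rational(938, 9) (Function('P')(n, j) = Mul(Rational(-14, 9), -67) = Rational(938, 9))
Mul(-834508, Pow(Function('P')(936, F), -1)) = Mul(-834508, Pow(Rational(938, 9), -1)) = Mul(-834508, Rational(9, 938)) = Rational(-3755286, 469)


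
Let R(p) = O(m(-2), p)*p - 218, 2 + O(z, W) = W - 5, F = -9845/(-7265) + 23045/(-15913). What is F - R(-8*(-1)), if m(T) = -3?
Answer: 4853382002/23121589 ≈ 209.91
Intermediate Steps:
F = -2151688/23121589 (F = -9845*(-1/7265) + 23045*(-1/15913) = 1969/1453 - 23045/15913 = -2151688/23121589 ≈ -0.093060)
O(z, W) = -7 + W (O(z, W) = -2 + (W - 5) = -2 + (-5 + W) = -7 + W)
R(p) = -218 + p*(-7 + p) (R(p) = (-7 + p)*p - 218 = p*(-7 + p) - 218 = -218 + p*(-7 + p))
F - R(-8*(-1)) = -2151688/23121589 - (-218 + (-8*(-1))*(-7 - 8*(-1))) = -2151688/23121589 - (-218 + 8*(-7 + 8)) = -2151688/23121589 - (-218 + 8*1) = -2151688/23121589 - (-218 + 8) = -2151688/23121589 - 1*(-210) = -2151688/23121589 + 210 = 4853382002/23121589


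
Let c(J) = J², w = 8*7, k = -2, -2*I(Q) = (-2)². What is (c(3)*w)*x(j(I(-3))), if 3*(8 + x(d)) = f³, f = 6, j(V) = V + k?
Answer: 32256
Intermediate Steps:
I(Q) = -2 (I(Q) = -½*(-2)² = -½*4 = -2)
j(V) = -2 + V (j(V) = V - 2 = -2 + V)
w = 56
x(d) = 64 (x(d) = -8 + (⅓)*6³ = -8 + (⅓)*216 = -8 + 72 = 64)
(c(3)*w)*x(j(I(-3))) = (3²*56)*64 = (9*56)*64 = 504*64 = 32256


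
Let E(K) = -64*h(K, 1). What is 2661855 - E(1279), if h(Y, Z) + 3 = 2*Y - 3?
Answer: 2825183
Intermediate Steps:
h(Y, Z) = -6 + 2*Y (h(Y, Z) = -3 + (2*Y - 3) = -3 + (-3 + 2*Y) = -6 + 2*Y)
E(K) = 384 - 128*K (E(K) = -64*(-6 + 2*K) = 384 - 128*K)
2661855 - E(1279) = 2661855 - (384 - 128*1279) = 2661855 - (384 - 163712) = 2661855 - 1*(-163328) = 2661855 + 163328 = 2825183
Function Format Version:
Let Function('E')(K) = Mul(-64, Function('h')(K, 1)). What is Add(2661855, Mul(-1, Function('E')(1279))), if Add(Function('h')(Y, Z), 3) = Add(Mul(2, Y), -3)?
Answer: 2825183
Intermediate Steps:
Function('h')(Y, Z) = Add(-6, Mul(2, Y)) (Function('h')(Y, Z) = Add(-3, Add(Mul(2, Y), -3)) = Add(-3, Add(-3, Mul(2, Y))) = Add(-6, Mul(2, Y)))
Function('E')(K) = Add(384, Mul(-128, K)) (Function('E')(K) = Mul(-64, Add(-6, Mul(2, K))) = Add(384, Mul(-128, K)))
Add(2661855, Mul(-1, Function('E')(1279))) = Add(2661855, Mul(-1, Add(384, Mul(-128, 1279)))) = Add(2661855, Mul(-1, Add(384, -163712))) = Add(2661855, Mul(-1, -163328)) = Add(2661855, 163328) = 2825183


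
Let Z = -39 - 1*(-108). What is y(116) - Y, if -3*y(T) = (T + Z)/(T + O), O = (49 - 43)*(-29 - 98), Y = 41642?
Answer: -80702011/1938 ≈ -41642.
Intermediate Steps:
Z = 69 (Z = -39 + 108 = 69)
O = -762 (O = 6*(-127) = -762)
y(T) = -(69 + T)/(3*(-762 + T)) (y(T) = -(T + 69)/(3*(T - 762)) = -(69 + T)/(3*(-762 + T)))
y(116) - Y = (-69 - 1*116)/(3*(-762 + 116)) - 1*41642 = (⅓)*(-69 - 116)/(-646) - 41642 = (⅓)*(-1/646)*(-185) - 41642 = 185/1938 - 41642 = -80702011/1938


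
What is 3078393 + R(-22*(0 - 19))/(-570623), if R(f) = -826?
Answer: 1756601849665/570623 ≈ 3.0784e+6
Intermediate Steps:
3078393 + R(-22*(0 - 19))/(-570623) = 3078393 - 826/(-570623) = 3078393 - 826*(-1/570623) = 3078393 + 826/570623 = 1756601849665/570623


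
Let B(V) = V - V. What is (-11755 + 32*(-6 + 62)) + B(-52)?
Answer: -9963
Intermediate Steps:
B(V) = 0
(-11755 + 32*(-6 + 62)) + B(-52) = (-11755 + 32*(-6 + 62)) + 0 = (-11755 + 32*56) + 0 = (-11755 + 1792) + 0 = -9963 + 0 = -9963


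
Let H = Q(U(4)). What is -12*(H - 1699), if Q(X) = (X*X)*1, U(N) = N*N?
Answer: 17316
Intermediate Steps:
U(N) = N²
Q(X) = X² (Q(X) = X²*1 = X²)
H = 256 (H = (4²)² = 16² = 256)
-12*(H - 1699) = -12*(256 - 1699) = -12*(-1443) = 17316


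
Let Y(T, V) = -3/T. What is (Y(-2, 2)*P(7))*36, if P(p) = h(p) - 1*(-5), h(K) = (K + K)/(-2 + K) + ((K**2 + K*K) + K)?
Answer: 30456/5 ≈ 6091.2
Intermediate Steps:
h(K) = K + 2*K**2 + 2*K/(-2 + K) (h(K) = (2*K)/(-2 + K) + ((K**2 + K**2) + K) = 2*K/(-2 + K) + (2*K**2 + K) = 2*K/(-2 + K) + (K + 2*K**2) = K + 2*K**2 + 2*K/(-2 + K))
P(p) = 5 + p**2*(-3 + 2*p)/(-2 + p) (P(p) = p**2*(-3 + 2*p)/(-2 + p) - 1*(-5) = p**2*(-3 + 2*p)/(-2 + p) + 5 = 5 + p**2*(-3 + 2*p)/(-2 + p))
(Y(-2, 2)*P(7))*36 = ((-3/(-2))*((-10 + 5*7 + 7**2*(-3 + 2*7))/(-2 + 7)))*36 = ((-3*(-1/2))*((-10 + 35 + 49*(-3 + 14))/5))*36 = (3*((-10 + 35 + 49*11)/5)/2)*36 = (3*((-10 + 35 + 539)/5)/2)*36 = (3*((1/5)*564)/2)*36 = ((3/2)*(564/5))*36 = (846/5)*36 = 30456/5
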